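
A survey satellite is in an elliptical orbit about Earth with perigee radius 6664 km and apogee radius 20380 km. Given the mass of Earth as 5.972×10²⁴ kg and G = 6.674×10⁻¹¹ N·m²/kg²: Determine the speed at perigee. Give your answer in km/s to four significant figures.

μ = GM = 6.674×10⁻¹¹ × 5.972×10²⁴ = 3.986×10¹⁴ m³/s².
Semi-major axis a = (r_p + r_a)/2 = 13522 km = 1.352×10⁷ m.
Vis-viva: v² = μ(2/r − 1/a) = 3.986×10¹⁴ × (3.001×10⁻⁷ − 7.395×10⁻⁸) = 9.014×10⁷ m²/s².
v = 9494 m/s = 9.494 km/s.

v ≈ 9.494 km/s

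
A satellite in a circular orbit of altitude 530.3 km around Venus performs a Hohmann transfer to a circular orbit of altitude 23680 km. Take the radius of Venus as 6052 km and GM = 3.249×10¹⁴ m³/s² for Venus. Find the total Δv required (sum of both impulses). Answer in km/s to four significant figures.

r₁ = 6052 + 530.3 = 6582.3 km = 6.5823×10⁶ m.
r₂ = 6052 + 23680 = 29732 km = 2.9732×10⁷ m.
Transfer ellipse a_t = (r₁ + r₂)/2 = 1.816×10⁷ m.
At r₁: circular v_c1 = √(μ/r₁) = 7026 m/s; transfer-periapsis v_p = √[μ(2/r₁ − 1/a_t)] = 8990 m/s.
Δv₁ = v_p − v_c1 = 1965 m/s.
At r₂: circular v_c2 = √(μ/r₂) = 3306 m/s; transfer-apoapsis v_a = √[μ(2/r₂ − 1/a_t)] = 1990 m/s.
Δv₂ = v_c2 − v_a = 1315 m/s.
Total Δv = Δv₁ + Δv₂ = 3280 m/s = 3.280 km/s.

Δv_total ≈ 3.280 km/s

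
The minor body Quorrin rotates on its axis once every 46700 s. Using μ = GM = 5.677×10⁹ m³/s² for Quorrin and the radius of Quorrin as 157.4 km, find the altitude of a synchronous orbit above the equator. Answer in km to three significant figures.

A synchronous orbit has period T, so by Kepler's third law a = (μT²/4π²)^(1/3).
μT²/4π² = 5.677×10⁹ × (4.670×10⁴)² / 39.48 = 3.136×10¹⁷ m³.
a = 6.794×10⁵ m = 679.41 km.
Altitude h = a − R = 679.41 − 157.4 = 522.01 km.

h_sync ≈ 522 km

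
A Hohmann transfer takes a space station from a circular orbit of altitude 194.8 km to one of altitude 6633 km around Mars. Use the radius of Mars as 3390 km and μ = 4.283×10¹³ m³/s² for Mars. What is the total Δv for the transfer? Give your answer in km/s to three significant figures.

r₁ = 3390 + 194.8 = 3584.8 km = 3.5848×10⁶ m.
r₂ = 3390 + 6633 = 10023 km = 1.0023×10⁷ m.
Transfer ellipse a_t = (r₁ + r₂)/2 = 6.804×10⁶ m.
At r₁: circular v_c1 = √(μ/r₁) = 3457 m/s; transfer-periapsis v_p = √[μ(2/r₁ − 1/a_t)] = 4195 m/s.
Δv₁ = v_p − v_c1 = 738.7 m/s.
At r₂: circular v_c2 = √(μ/r₂) = 2067 m/s; transfer-apoapsis v_a = √[μ(2/r₂ − 1/a_t)] = 1500 m/s.
Δv₂ = v_c2 − v_a = 566.7 m/s.
Total Δv = Δv₁ + Δv₂ = 1305 m/s = 1.305 km/s.

Δv_total ≈ 1.31 km/s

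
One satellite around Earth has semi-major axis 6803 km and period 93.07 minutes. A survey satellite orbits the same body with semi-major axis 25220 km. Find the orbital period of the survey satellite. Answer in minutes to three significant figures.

Kepler's third law: T² ∝ a³, so T₂ = T₁ (a₂/a₁)^(3/2).
a₂/a₁ = 3.707, (a₂/a₁)^(3/2) = 7.138.
T₂ = 93.07 × 7.138 = 664.3 minutes.

T₂ ≈ 664 minutes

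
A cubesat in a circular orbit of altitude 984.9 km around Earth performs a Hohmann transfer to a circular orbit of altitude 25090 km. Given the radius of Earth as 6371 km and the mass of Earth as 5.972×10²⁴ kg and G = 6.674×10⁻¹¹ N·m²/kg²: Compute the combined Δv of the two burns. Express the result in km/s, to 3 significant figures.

Δv_total ≈ 3.38 km/s

μ = GM = 6.674×10⁻¹¹ × 5.972×10²⁴ = 3.986×10¹⁴ m³/s².
r₁ = 6371 + 984.9 = 7355.9 km = 7.3559×10⁶ m.
r₂ = 6371 + 25090 = 31461 km = 3.1461×10⁷ m.
Transfer ellipse a_t = (r₁ + r₂)/2 = 1.941×10⁷ m.
At r₁: circular v_c1 = √(μ/r₁) = 7361 m/s; transfer-perigee v_p = √[μ(2/r₁ − 1/a_t)] = 9372 m/s.
Δv₁ = v_p − v_c1 = 2011 m/s.
At r₂: circular v_c2 = √(μ/r₂) = 3559 m/s; transfer-apogee v_a = √[μ(2/r₂ − 1/a_t)] = 2191 m/s.
Δv₂ = v_c2 − v_a = 1368 m/s.
Total Δv = Δv₁ + Δv₂ = 3379 m/s = 3.379 km/s.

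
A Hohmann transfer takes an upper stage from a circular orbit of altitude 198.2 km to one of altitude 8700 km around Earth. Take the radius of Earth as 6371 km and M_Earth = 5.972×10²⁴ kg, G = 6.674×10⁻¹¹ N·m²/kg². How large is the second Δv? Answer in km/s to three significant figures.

Δv ≈ 1.14 km/s

μ = GM = 6.674×10⁻¹¹ × 5.972×10²⁴ = 3.986×10¹⁴ m³/s².
r₁ = 6371 + 198.2 = 6569.2 km = 6.5692×10⁶ m.
r₂ = 6371 + 8700 = 15071 km = 1.5071×10⁷ m.
Transfer ellipse a_t = (r₁ + r₂)/2 = 1.082×10⁷ m.
At r₁: circular v_c1 = √(μ/r₁) = 7789 m/s; transfer-perigee v_p = √[μ(2/r₁ − 1/a_t)] = 9193 m/s.
At r₂: circular v_c2 = √(μ/r₂) = 5143 m/s; transfer-apogee v_a = √[μ(2/r₂ − 1/a_t)] = 4007 m/s.
Δv₂ = v_c2 − v_a = 1136 m/s.
= 1.136 km/s.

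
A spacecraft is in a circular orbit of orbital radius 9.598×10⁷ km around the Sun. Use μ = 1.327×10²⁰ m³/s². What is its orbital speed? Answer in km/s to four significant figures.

v ≈ 37.18 km/s

r = 9.598×10⁷ km = 9.598×10¹⁰ m.
For a circular orbit v = √(μ/r) = √(1.327×10²⁰ / 9.598×10¹⁰) = √(1.383×10⁹) = 37180 m/s.
That is 37.18 km/s.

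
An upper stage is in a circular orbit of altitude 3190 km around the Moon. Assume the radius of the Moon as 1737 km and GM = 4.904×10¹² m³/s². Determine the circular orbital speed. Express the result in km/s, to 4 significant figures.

v ≈ 0.9977 km/s

r = 1737 + 3190 = 4927.0 km = 4.9270×10⁶ m.
For a circular orbit v = √(μ/r) = √(4.904×10¹² / 4.927×10⁶) = √(9.953×10⁵) = 997.7 m/s.
That is 0.9977 km/s.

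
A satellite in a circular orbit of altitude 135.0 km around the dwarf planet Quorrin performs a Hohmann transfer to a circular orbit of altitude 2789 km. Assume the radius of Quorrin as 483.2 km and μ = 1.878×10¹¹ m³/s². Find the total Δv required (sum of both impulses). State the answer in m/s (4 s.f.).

r₁ = 483.2 + 135.0 = 618.20 km = 6.1820×10⁵ m.
r₂ = 483.2 + 2789 = 3272.2 km = 3.2722×10⁶ m.
Transfer ellipse a_t = (r₁ + r₂)/2 = 1.945×10⁶ m.
At r₁: circular v_c1 = √(μ/r₁) = 551.2 m/s; transfer-periapsis v_p = √[μ(2/r₁ − 1/a_t)] = 714.9 m/s.
Δv₁ = v_p − v_c1 = 163.7 m/s.
At r₂: circular v_c2 = √(μ/r₂) = 239.6 m/s; transfer-apoapsis v_a = √[μ(2/r₂ − 1/a_t)] = 135.1 m/s.
Δv₂ = v_c2 − v_a = 104.5 m/s.
Total Δv = Δv₁ + Δv₂ = 268.2 m/s.

Δv_total ≈ 268.2 m/s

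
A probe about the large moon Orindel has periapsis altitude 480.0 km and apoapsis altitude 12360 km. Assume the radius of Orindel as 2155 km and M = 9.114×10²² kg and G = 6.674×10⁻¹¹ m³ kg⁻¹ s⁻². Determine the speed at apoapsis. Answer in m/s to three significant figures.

v ≈ 359 m/s

μ = GM = 6.674×10⁻¹¹ × 9.114×10²² = 6.083×10¹² m³/s².
r_p = 2155 + 480.0 = 2635.0 km = 2.6350×10⁶ m.
r_a = 2155 + 12360 = 14515 km = 1.4515×10⁷ m.
Semi-major axis a = (r_p + r_a)/2 = 8575.0 km = 8.575×10⁶ m.
Vis-viva: v² = μ(2/r − 1/a) = 6.083×10¹² × (1.378×10⁻⁷ − 1.166×10⁻⁷) = 1.288×10⁵ m²/s².
v = 358.8 m/s.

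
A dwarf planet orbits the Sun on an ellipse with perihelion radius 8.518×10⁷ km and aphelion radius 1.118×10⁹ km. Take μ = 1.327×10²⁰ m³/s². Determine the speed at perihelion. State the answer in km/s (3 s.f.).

Semi-major axis a = (r_p + r_a)/2 = 6.0159×10⁸ km = 6.016×10¹¹ m.
Vis-viva: v² = μ(2/r − 1/a) = 1.327×10²⁰ × (2.348×10⁻¹¹ − 1.662×10⁻¹²) = 2.895×10⁹ m²/s².
v = 53810 m/s = 53.81 km/s.

v ≈ 53.8 km/s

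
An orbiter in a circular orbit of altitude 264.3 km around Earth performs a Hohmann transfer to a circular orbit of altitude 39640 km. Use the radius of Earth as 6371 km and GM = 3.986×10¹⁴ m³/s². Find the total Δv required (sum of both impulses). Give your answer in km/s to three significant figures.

r₁ = 6371 + 264.3 = 6635.3 km = 6.6353×10⁶ m.
r₂ = 6371 + 39640 = 46011 km = 4.6011×10⁷ m.
Transfer ellipse a_t = (r₁ + r₂)/2 = 2.632×10⁷ m.
At r₁: circular v_c1 = √(μ/r₁) = 7751 m/s; transfer-perigee v_p = √[μ(2/r₁ − 1/a_t)] = 10250 m/s.
Δv₁ = v_p − v_c1 = 2496 m/s.
At r₂: circular v_c2 = √(μ/r₂) = 2943 m/s; transfer-apogee v_a = √[μ(2/r₂ − 1/a_t)] = 1478 m/s.
Δv₂ = v_c2 − v_a = 1466 m/s.
Total Δv = Δv₁ + Δv₂ = 3962 m/s = 3.962 km/s.

Δv_total ≈ 3.96 km/s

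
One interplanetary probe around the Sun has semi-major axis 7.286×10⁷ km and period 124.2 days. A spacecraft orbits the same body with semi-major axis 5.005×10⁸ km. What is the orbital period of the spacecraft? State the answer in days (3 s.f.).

T₂ ≈ 2240 days

Kepler's third law: T² ∝ a³, so T₂ = T₁ (a₂/a₁)^(3/2).
a₂/a₁ = 6.869, (a₂/a₁)^(3/2) = 18.00.
T₂ = 124.2 × 18.00 = 2236 days.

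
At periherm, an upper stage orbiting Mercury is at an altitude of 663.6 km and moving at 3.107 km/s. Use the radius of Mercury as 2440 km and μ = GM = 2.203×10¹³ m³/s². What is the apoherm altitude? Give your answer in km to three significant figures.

r_p = 2440 + 663.6 = 3103.6 km = 3.104×10⁶ m.
Specific energy ε = v²/2 − μ/r = -2.271×10⁶ J/kg, so a = −μ/(2ε) = 4.849×10⁶ m.
The apsides satisfy r_p + r_a = 2a, so the apoherm radius is 2a − r_p = 6.595×10⁶ m = 6594.9 km.
Apoherm altitude = 6594.9 − 2440 = 4154.9 km.

apoherm altitude ≈ 4150 km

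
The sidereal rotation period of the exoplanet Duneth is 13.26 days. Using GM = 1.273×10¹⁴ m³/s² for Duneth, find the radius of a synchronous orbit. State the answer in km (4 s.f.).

r_sync ≈ 1.618×10⁵ km

T = 13.26 days = 1.146×10⁶ s.
A synchronous orbit has period T, so by Kepler's third law a = (μT²/4π²)^(1/3).
μT²/4π² = 1.273×10¹⁴ × (1.146×10⁶)² / 39.48 = 4.232×10²⁴ m³.
a = 1.618×10⁸ m = 1.6176×10⁵ km.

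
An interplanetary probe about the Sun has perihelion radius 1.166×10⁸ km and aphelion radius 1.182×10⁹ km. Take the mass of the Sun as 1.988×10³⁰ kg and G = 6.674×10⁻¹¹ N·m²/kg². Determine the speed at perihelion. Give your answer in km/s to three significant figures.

v ≈ 45.5 km/s

μ = GM = 6.674×10⁻¹¹ × 1.988×10³⁰ = 1.327×10²⁰ m³/s².
Semi-major axis a = (r_p + r_a)/2 = 6.4930×10⁸ km = 6.493×10¹¹ m.
Vis-viva: v² = μ(2/r − 1/a) = 1.327×10²⁰ × (1.715×10⁻¹¹ − 1.540×10⁻¹²) = 2.071×10⁹ m²/s².
v = 45510 m/s = 45.51 km/s.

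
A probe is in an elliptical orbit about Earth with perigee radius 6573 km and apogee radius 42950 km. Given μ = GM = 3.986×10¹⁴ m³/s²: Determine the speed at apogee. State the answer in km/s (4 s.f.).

v ≈ 1.570 km/s

Semi-major axis a = (r_p + r_a)/2 = 24762 km = 2.476×10⁷ m.
Vis-viva: v² = μ(2/r − 1/a) = 3.986×10¹⁴ × (4.657×10⁻⁸ − 4.039×10⁻⁸) = 2.464×10⁶ m²/s².
v = 1570 m/s = 1.570 km/s.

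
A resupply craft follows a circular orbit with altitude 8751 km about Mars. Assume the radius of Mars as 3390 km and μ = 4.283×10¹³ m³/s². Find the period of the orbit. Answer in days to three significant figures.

T ≈ 0.47 days

r = 3390 + 8751 = 12141 km = 1.2141×10⁷ m.
Kepler's third law: T = 2π√(r³/μ) = 2π√((1.214×10⁷)³ / 4.283×10¹³).
r³/μ = 4.178×10⁷ s², so T = 2π × 6.464×10³ = 4.062×10⁴ s.
Converting: 4.062×10⁴ s ÷ 86400 = 0.4701 days.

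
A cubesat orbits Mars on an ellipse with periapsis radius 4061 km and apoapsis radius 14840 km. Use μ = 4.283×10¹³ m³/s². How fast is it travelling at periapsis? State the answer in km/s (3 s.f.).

v ≈ 4.07 km/s

Semi-major axis a = (r_p + r_a)/2 = 9450.5 km = 9.450×10⁶ m.
Vis-viva: v² = μ(2/r − 1/a) = 4.283×10¹³ × (4.925×10⁻⁷ − 1.058×10⁻⁷) = 1.656×10⁷ m²/s².
v = 4070 m/s = 4.070 km/s.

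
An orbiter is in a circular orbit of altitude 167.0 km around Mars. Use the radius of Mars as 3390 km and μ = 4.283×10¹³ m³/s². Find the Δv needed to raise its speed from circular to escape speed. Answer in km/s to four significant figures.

r = 3390 + 167.0 = 3557.0 km = 3.5570×10⁶ m.
Circular speed v_c = √(μ/r) = 3470 m/s.
Escape speed v_esc = √(2μ/r) = √2 × v_c = 4907 m/s.
Δv = v_esc − v_c = 1437 m/s = 1.437 km/s.

Δv ≈ 1.437 km/s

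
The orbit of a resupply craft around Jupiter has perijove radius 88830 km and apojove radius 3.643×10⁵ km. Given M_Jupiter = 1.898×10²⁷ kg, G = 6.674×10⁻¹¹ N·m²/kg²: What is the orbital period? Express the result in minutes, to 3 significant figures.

T ≈ 1000 minutes

μ = GM = 6.674×10⁻¹¹ × 1.898×10²⁷ = 1.267×10¹⁷ m³/s².
Semi-major axis a = (r_p + r_a)/2 = (88830 + 3.6430×10⁵)/2 = 2.2656×10⁵ km = 2.266×10⁸ m.
By Kepler's third law T = 2π√(a³/μ) = 2π × 9.582×10³ = 6.020×10⁴ s.
= 1003 minutes.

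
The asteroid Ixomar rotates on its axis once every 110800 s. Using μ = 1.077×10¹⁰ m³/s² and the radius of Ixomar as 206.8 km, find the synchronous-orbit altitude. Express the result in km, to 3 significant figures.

h_sync ≈ 1290 km

A synchronous orbit has period T, so by Kepler's third law a = (μT²/4π²)^(1/3).
μT²/4π² = 1.077×10¹⁰ × (1.108×10⁵)² / 39.48 = 3.349×10¹⁸ m³.
a = 1.496×10⁶ m = 1496.2 km.
Altitude h = a − R = 1496.2 − 206.8 = 1289.4 km.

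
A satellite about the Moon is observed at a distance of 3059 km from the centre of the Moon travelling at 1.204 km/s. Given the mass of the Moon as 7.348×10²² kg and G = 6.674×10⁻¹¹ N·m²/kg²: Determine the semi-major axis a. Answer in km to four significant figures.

μ = GM = 6.674×10⁻¹¹ × 7.348×10²² = 4.904×10¹² m³/s².
r = 3.059×10⁶ m.
Vis-viva rearranged: 1/a = 2/r − v²/μ = 6.538×10⁻⁷ − 2.956×10⁻⁷ = 3.582×10⁻⁷ m⁻¹.
a = 2.792×10⁶ m = 2791.6 km.

a ≈ 2792 km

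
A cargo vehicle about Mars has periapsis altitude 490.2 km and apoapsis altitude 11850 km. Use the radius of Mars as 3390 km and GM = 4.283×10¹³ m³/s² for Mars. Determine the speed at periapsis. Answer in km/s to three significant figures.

r_p = 3390 + 490.2 = 3880.2 km = 3.8802×10⁶ m.
r_a = 3390 + 11850 = 15240 km = 1.5240×10⁷ m.
Semi-major axis a = (r_p + r_a)/2 = 9560.1 km = 9.560×10⁶ m.
Vis-viva: v² = μ(2/r − 1/a) = 4.283×10¹³ × (5.154×10⁻⁷ − 1.046×10⁻⁷) = 1.760×10⁷ m²/s².
v = 4195 m/s = 4.195 km/s.

v ≈ 4.19 km/s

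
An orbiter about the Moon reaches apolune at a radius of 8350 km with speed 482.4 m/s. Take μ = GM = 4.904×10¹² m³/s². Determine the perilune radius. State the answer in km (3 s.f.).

perilune radius ≈ 2060 km

r_a = 8.350×10⁶ m.
Specific energy ε = v²/2 − μ/r = -4.710×10⁵ J/kg, so a = −μ/(2ε) = 5.206×10⁶ m.
The apsides satisfy r_p + r_a = 2a, so the perilune radius is 2a − r_a = 2.063×10⁶ m = 2063.0 km.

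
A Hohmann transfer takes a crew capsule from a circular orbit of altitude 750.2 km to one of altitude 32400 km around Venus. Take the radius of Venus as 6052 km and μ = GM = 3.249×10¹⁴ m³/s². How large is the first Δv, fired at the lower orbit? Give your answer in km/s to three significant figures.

Δv ≈ 2.10 km/s

r₁ = 6052 + 750.2 = 6802.2 km = 6.8022×10⁶ m.
r₂ = 6052 + 32400 = 38452 km = 3.8452×10⁷ m.
Transfer ellipse a_t = (r₁ + r₂)/2 = 2.263×10⁷ m.
At r₁: circular v_c1 = √(μ/r₁) = 6911 m/s; transfer-periapsis v_p = √[μ(2/r₁ − 1/a_t)] = 9009 m/s.
Δv₁ = v_p − v_c1 = 2098 m/s.
= 2.098 km/s.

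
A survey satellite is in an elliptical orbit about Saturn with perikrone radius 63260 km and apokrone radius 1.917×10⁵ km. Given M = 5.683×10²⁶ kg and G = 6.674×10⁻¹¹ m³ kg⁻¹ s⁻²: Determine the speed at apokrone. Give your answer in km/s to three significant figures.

v ≈ 9.91 km/s

μ = GM = 6.674×10⁻¹¹ × 5.683×10²⁶ = 3.793×10¹⁶ m³/s².
Semi-major axis a = (r_p + r_a)/2 = 1.2748×10⁵ km = 1.275×10⁸ m.
Vis-viva: v² = μ(2/r − 1/a) = 3.793×10¹⁶ × (1.043×10⁻⁸ − 7.844×10⁻⁹) = 9.818×10⁷ m²/s².
v = 9909 m/s = 9.909 km/s.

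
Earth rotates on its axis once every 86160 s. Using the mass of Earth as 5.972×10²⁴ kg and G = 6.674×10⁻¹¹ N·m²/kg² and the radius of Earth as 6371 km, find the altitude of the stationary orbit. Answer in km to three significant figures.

h_sync ≈ 35800 km

μ = GM = 6.674×10⁻¹¹ × 5.972×10²⁴ = 3.986×10¹⁴ m³/s².
A synchronous orbit has period T, so by Kepler's third law a = (μT²/4π²)^(1/3).
μT²/4π² = 3.986×10¹⁴ × (8.616×10⁴)² / 39.48 = 7.495×10²² m³.
a = 4.216×10⁷ m = 42162 km.
Altitude h = a − R = 42162 − 6371 = 35791 km.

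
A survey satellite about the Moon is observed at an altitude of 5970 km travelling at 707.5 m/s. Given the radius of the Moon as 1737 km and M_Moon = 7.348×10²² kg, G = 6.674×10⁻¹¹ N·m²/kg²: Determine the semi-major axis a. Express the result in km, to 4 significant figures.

μ = GM = 6.674×10⁻¹¹ × 7.348×10²² = 4.904×10¹² m³/s².
r = 1737 + 5970 = 7707.0 km = 7.707×10⁶ m.
Specific orbital energy ε = v²/2 − μ/r = (707.5)²/2 − 4.904×10¹²/7.707×10⁶ = -3.860×10⁵ J/kg.
Since ε = −μ/(2a), a = −μ/(2ε) = 6.352×10⁶ m = 6351.8 km.

a ≈ 6352 km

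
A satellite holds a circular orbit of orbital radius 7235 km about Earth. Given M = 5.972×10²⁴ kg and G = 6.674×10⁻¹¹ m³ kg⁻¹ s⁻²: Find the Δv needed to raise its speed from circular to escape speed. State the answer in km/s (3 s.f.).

μ = GM = 6.674×10⁻¹¹ × 5.972×10²⁴ = 3.986×10¹⁴ m³/s².
r = 7235 km = 7.235×10⁶ m.
Circular speed v_c = √(μ/r) = 7422 m/s.
Escape speed v_esc = √(2μ/r) = √2 × v_c = 10500 m/s.
Δv = v_esc − v_c = 3074 m/s = 3.074 km/s.

Δv ≈ 3.07 km/s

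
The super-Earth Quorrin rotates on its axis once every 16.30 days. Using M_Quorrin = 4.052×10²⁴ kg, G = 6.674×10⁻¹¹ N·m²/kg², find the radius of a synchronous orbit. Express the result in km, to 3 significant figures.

r_sync ≈ 2.39×10⁵ km

μ = GM = 6.674×10⁻¹¹ × 4.052×10²⁴ = 2.704×10¹⁴ m³/s².
T = 16.30 days = 1.408×10⁶ s.
A synchronous orbit has period T, so by Kepler's third law a = (μT²/4π²)^(1/3).
μT²/4π² = 2.704×10¹⁴ × (1.408×10⁶)² / 39.48 = 1.359×10²⁵ m³.
a = 2.386×10⁸ m = 2.3862×10⁵ km.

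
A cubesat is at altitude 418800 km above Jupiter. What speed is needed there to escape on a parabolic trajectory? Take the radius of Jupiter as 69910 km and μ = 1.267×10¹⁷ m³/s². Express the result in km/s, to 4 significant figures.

v_esc ≈ 22.77 km/s

r = 69910 + 418800 = 488710 km = 4.8871×10⁸ m.
Escape speed v_esc = √(2μ/r) = √(2 × 1.267×10¹⁷ / 4.887×10⁸) = √(5.185×10⁸) = 22770 m/s.
= 22.77 km/s.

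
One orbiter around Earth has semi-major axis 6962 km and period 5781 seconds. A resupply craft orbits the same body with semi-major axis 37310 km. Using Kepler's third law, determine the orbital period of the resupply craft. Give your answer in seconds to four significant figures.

Kepler's third law: T² ∝ a³, so T₂ = T₁ (a₂/a₁)^(3/2).
a₂/a₁ = 5.359, (a₂/a₁)^(3/2) = 12.41.
T₂ = 5781 × 12.41 = 71720 seconds.

T₂ ≈ 71720 seconds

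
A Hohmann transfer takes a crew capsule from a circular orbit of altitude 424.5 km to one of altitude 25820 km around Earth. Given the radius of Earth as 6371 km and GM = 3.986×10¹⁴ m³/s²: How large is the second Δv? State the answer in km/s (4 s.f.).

r₁ = 6371 + 424.5 = 6795.5 km = 6.7955×10⁶ m.
r₂ = 6371 + 25820 = 32191 km = 3.2191×10⁷ m.
Transfer ellipse a_t = (r₁ + r₂)/2 = 1.949×10⁷ m.
At r₁: circular v_c1 = √(μ/r₁) = 7659 m/s; transfer-perigee v_p = √[μ(2/r₁ − 1/a_t)] = 9842 m/s.
At r₂: circular v_c2 = √(μ/r₂) = 3519 m/s; transfer-apogee v_a = √[μ(2/r₂ − 1/a_t)] = 2078 m/s.
Δv₂ = v_c2 − v_a = 1441 m/s.
= 1.441 km/s.

Δv ≈ 1.441 km/s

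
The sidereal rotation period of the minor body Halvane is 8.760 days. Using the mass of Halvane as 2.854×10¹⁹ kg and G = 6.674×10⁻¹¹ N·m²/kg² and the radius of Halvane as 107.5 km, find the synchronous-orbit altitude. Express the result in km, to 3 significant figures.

h_sync ≈ 2920 km

μ = GM = 6.674×10⁻¹¹ × 2.854×10¹⁹ = 1.905×10⁹ m³/s².
T = 8.760 days = 7.569×10⁵ s.
A synchronous orbit has period T, so by Kepler's third law a = (μT²/4π²)^(1/3).
μT²/4π² = 1.905×10⁹ × (7.569×10⁵)² / 39.48 = 2.764×10¹⁹ m³.
a = 3.023×10⁶ m = 3023.5 km.
Altitude h = a − R = 3023.5 − 107.5 = 2916.0 km.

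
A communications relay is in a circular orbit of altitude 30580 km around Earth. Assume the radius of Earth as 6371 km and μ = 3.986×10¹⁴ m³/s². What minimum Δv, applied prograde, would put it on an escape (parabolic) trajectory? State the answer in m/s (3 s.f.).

r = 6371 + 30580 = 36951 km = 3.6951×10⁷ m.
Circular speed v_c = √(μ/r) = 3284 m/s.
Escape speed v_esc = √(2μ/r) = √2 × v_c = 4645 m/s.
Δv = v_esc − v_c = 1360 m/s.

Δv ≈ 1360 m/s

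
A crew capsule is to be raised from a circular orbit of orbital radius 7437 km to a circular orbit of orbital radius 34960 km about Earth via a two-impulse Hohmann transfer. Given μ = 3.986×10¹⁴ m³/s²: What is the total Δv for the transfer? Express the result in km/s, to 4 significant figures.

r₁ = 7437 km = 7.437×10⁶ m.
r₂ = 34960 km = 3.496×10⁷ m.
Transfer ellipse a_t = (r₁ + r₂)/2 = 2.120×10⁷ m.
At r₁: circular v_c1 = √(μ/r₁) = 7321 m/s; transfer-perigee v_p = √[μ(2/r₁ − 1/a_t)] = 9402 m/s.
Δv₁ = v_p − v_c1 = 2081 m/s.
At r₂: circular v_c2 = √(μ/r₂) = 3377 m/s; transfer-apogee v_a = √[μ(2/r₂ − 1/a_t)] = 2000 m/s.
Δv₂ = v_c2 − v_a = 1377 m/s.
Total Δv = Δv₁ + Δv₂ = 3457 m/s = 3.457 km/s.

Δv_total ≈ 3.457 km/s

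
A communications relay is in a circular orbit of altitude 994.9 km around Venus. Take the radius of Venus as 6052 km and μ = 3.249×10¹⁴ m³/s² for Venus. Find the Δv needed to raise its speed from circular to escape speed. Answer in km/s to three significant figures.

r = 6052 + 994.9 = 7046.9 km = 7.0469×10⁶ m.
Circular speed v_c = √(μ/r) = 6790 m/s.
Escape speed v_esc = √(2μ/r) = √2 × v_c = 9603 m/s.
Δv = v_esc − v_c = 2813 m/s = 2.813 km/s.

Δv ≈ 2.81 km/s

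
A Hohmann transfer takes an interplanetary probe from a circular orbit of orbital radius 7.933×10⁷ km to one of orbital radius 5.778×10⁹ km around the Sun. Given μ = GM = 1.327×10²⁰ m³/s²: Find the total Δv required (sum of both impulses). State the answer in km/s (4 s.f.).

Δv_total ≈ 20.55 km/s

r₁ = 7.933×10⁷ km = 7.933×10¹⁰ m.
r₂ = 5.778×10⁹ km = 5.778×10¹² m.
Transfer ellipse a_t = (r₁ + r₂)/2 = 2.929×10¹² m.
At r₁: circular v_c1 = √(μ/r₁) = 40900 m/s; transfer-perihelion v_p = √[μ(2/r₁ − 1/a_t)] = 57450 m/s.
Δv₁ = v_p − v_c1 = 16550 m/s.
At r₂: circular v_c2 = √(μ/r₂) = 4792 m/s; transfer-aphelion v_a = √[μ(2/r₂ − 1/a_t)] = 788.7 m/s.
Δv₂ = v_c2 − v_a = 4004 m/s.
Total Δv = Δv₁ + Δv₂ = 20550 m/s = 20.55 km/s.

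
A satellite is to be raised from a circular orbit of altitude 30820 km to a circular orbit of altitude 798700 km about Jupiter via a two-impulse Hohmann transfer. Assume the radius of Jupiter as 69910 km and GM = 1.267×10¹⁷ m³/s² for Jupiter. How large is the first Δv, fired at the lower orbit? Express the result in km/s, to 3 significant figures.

Δv ≈ 12.0 km/s

r₁ = 69910 + 30820 = 100730 km = 1.0073×10⁸ m.
r₂ = 69910 + 798700 = 868610 km = 8.6861×10⁸ m.
Transfer ellipse a_t = (r₁ + r₂)/2 = 4.847×10⁸ m.
At r₁: circular v_c1 = √(μ/r₁) = 35470 m/s; transfer-perijove v_p = √[μ(2/r₁ − 1/a_t)] = 47480 m/s.
Δv₁ = v_p − v_c1 = 12010 m/s.
= 12.01 km/s.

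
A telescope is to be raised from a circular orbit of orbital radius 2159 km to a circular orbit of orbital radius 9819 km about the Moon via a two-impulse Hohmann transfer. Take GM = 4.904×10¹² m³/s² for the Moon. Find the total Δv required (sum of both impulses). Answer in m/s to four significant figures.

Δv_total ≈ 705.0 m/s

r₁ = 2159 km = 2.159×10⁶ m.
r₂ = 9819 km = 9.819×10⁶ m.
Transfer ellipse a_t = (r₁ + r₂)/2 = 5.989×10⁶ m.
At r₁: circular v_c1 = √(μ/r₁) = 1507 m/s; transfer-perilune v_p = √[μ(2/r₁ − 1/a_t)] = 1930 m/s.
Δv₁ = v_p − v_c1 = 422.6 m/s.
At r₂: circular v_c2 = √(μ/r₂) = 706.7 m/s; transfer-apolune v_a = √[μ(2/r₂ − 1/a_t)] = 424.3 m/s.
Δv₂ = v_c2 − v_a = 282.4 m/s.
Total Δv = Δv₁ + Δv₂ = 705.0 m/s.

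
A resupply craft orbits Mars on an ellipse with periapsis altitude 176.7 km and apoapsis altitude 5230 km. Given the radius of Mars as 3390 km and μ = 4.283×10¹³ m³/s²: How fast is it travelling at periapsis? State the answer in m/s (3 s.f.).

r_p = 3390 + 176.7 = 3566.7 km = 3.5667×10⁶ m.
r_a = 3390 + 5230 = 8620.0 km = 8.6200×10⁶ m.
Semi-major axis a = (r_p + r_a)/2 = 6093.4 km = 6.093×10⁶ m.
Vis-viva: v² = μ(2/r − 1/a) = 4.283×10¹³ × (5.607×10⁻⁷ − 1.641×10⁻⁷) = 1.699×10⁷ m²/s².
v = 4122 m/s.

v ≈ 4120 m/s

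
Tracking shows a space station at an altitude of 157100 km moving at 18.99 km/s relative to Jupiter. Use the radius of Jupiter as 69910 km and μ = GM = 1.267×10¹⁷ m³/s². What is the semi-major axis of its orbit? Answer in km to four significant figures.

a ≈ 1.677×10⁵ km

r = 69910 + 157100 = 2.2701×10⁵ km = 2.270×10⁸ m.
Vis-viva rearranged: 1/a = 2/r − v²/μ = 8.810×10⁻⁹ − 2.846×10⁻⁹ = 5.964×10⁻⁹ m⁻¹.
a = 1.677×10⁸ m = 1.6767×10⁵ km.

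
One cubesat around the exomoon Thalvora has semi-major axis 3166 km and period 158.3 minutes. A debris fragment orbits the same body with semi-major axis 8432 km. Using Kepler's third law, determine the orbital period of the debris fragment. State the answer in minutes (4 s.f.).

T₂ ≈ 688.0 minutes

Kepler's third law: T² ∝ a³, so T₂ = T₁ (a₂/a₁)^(3/2).
a₂/a₁ = 2.663, (a₂/a₁)^(3/2) = 4.346.
T₂ = 158.3 × 4.346 = 688.0 minutes.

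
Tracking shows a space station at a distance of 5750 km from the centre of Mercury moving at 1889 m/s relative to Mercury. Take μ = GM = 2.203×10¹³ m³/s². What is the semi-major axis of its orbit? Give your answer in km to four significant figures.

a ≈ 5381 km

r = 5.750×10⁶ m.
Vis-viva rearranged: 1/a = 2/r − v²/μ = 3.478×10⁻⁷ − 1.620×10⁻⁷ = 1.859×10⁻⁷ m⁻¹.
a = 5.381×10⁶ m = 5380.7 km.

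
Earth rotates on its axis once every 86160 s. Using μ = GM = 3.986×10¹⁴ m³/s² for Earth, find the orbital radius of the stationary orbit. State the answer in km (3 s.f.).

r_sync ≈ 42200 km

A synchronous orbit has period T, so by Kepler's third law a = (μT²/4π²)^(1/3).
μT²/4π² = 3.986×10¹⁴ × (8.616×10⁴)² / 39.48 = 7.495×10²² m³.
a = 4.216×10⁷ m = 42163 km.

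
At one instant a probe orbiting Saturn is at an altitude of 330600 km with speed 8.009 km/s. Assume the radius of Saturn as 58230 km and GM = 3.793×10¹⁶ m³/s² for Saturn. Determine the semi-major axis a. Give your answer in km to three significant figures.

a ≈ 2.90×10⁵ km

r = 58230 + 330600 = 3.8883×10⁵ km = 3.888×10⁸ m.
Vis-viva rearranged: 1/a = 2/r − v²/μ = 5.144×10⁻⁹ − 1.691×10⁻⁹ = 3.453×10⁻⁹ m⁻¹.
a = 2.896×10⁸ m = 2.8964×10⁵ km.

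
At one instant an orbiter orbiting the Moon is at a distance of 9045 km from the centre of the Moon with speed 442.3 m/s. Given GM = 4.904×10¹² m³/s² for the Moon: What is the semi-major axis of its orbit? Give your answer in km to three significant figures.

r = 9.045×10⁶ m.
Specific orbital energy ε = v²/2 − μ/r = (442.3)²/2 − 4.904×10¹²/9.045×10⁶ = -4.444×10⁵ J/kg.
Since ε = −μ/(2a), a = −μ/(2ε) = 5.518×10⁶ m = 5518.0 km.

a ≈ 5520 km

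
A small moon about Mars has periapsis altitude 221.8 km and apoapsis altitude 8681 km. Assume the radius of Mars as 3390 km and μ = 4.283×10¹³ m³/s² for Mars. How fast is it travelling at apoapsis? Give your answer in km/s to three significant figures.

r_p = 3390 + 221.8 = 3611.8 km = 3.6118×10⁶ m.
r_a = 3390 + 8681 = 12071 km = 1.2071×10⁷ m.
Semi-major axis a = (r_p + r_a)/2 = 7841.4 km = 7.841×10⁶ m.
Vis-viva: v² = μ(2/r − 1/a) = 4.283×10¹³ × (1.657×10⁻⁷ − 1.275×10⁻⁷) = 1.634×10⁶ m²/s².
v = 1278 m/s = 1.278 km/s.

v ≈ 1.28 km/s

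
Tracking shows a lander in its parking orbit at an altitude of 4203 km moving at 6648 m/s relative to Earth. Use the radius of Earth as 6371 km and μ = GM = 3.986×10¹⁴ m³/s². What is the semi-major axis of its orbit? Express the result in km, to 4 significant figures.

a ≈ 12780 km

r = 6371 + 4203 = 10574 km = 1.057×10⁷ m.
Specific orbital energy ε = v²/2 − μ/r = (6648)²/2 − 3.986×10¹⁴/1.057×10⁷ = -1.560×10⁷ J/kg.
Since ε = −μ/(2a), a = −μ/(2ε) = 1.278×10⁷ m = 12777 km.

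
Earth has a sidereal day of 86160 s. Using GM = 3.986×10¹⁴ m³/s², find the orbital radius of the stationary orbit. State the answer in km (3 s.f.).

r_sync ≈ 42200 km

A synchronous orbit has period T, so by Kepler's third law a = (μT²/4π²)^(1/3).
μT²/4π² = 3.986×10¹⁴ × (8.616×10⁴)² / 39.48 = 7.495×10²² m³.
a = 4.216×10⁷ m = 42163 km.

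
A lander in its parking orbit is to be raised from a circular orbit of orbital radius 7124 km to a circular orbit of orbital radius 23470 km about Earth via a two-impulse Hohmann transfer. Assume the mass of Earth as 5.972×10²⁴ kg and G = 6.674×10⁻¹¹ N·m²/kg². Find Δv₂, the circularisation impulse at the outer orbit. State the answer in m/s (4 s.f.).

Δv ≈ 1309 m/s

μ = GM = 6.674×10⁻¹¹ × 5.972×10²⁴ = 3.986×10¹⁴ m³/s².
r₁ = 7124 km = 7.124×10⁶ m.
r₂ = 23470 km = 2.347×10⁷ m.
Transfer ellipse a_t = (r₁ + r₂)/2 = 1.530×10⁷ m.
At r₁: circular v_c1 = √(μ/r₁) = 7480 m/s; transfer-perigee v_p = √[μ(2/r₁ − 1/a_t)] = 9265 m/s.
At r₂: circular v_c2 = √(μ/r₂) = 4121 m/s; transfer-apogee v_a = √[μ(2/r₂ − 1/a_t)] = 2812 m/s.
Δv₂ = v_c2 − v_a = 1309 m/s.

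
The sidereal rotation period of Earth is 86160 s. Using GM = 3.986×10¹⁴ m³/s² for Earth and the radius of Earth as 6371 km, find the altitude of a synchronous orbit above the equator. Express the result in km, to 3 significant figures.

A synchronous orbit has period T, so by Kepler's third law a = (μT²/4π²)^(1/3).
μT²/4π² = 3.986×10¹⁴ × (8.616×10⁴)² / 39.48 = 7.495×10²² m³.
a = 4.216×10⁷ m = 42163 km.
Altitude h = a − R = 42163 − 6371 = 35792 km.

h_sync ≈ 35800 km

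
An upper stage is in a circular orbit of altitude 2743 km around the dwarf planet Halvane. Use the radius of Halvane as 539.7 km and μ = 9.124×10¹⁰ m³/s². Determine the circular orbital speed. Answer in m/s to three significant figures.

v ≈ 167 m/s

r = 539.7 + 2743 = 3282.7 km = 3.2827×10⁶ m.
For a circular orbit v = √(μ/r) = √(9.124×10¹⁰ / 3.283×10⁶) = √(2.779×10⁴) = 166.7 m/s.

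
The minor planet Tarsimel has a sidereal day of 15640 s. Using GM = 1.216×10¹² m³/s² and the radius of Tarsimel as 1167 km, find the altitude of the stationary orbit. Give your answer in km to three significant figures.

A synchronous orbit has period T, so by Kepler's third law a = (μT²/4π²)^(1/3).
μT²/4π² = 1.216×10¹² × (1.564×10⁴)² / 39.48 = 7.534×10¹⁸ m³.
a = 1.960×10⁶ m = 1960.4 km.
Altitude h = a − R = 1960.4 − 1167 = 793.42 km.

h_sync ≈ 793 km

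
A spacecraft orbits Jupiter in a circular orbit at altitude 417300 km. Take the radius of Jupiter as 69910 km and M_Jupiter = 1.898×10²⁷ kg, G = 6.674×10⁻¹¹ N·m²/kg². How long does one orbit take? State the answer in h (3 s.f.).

μ = GM = 6.674×10⁻¹¹ × 1.898×10²⁷ = 1.267×10¹⁷ m³/s².
r = 69910 + 417300 = 487210 km = 4.8721×10⁸ m.
Kepler's third law: T = 2π√(r³/μ) = 2π√((4.872×10⁸)³ / 1.267×10¹⁷).
r³/μ = 9.130×10⁸ s², so T = 2π × 3.022×10⁴ = 1.899×10⁵ s.
Converting: 1.899×10⁵ s ÷ 3600 = 52.74 h.

T ≈ 52.7 h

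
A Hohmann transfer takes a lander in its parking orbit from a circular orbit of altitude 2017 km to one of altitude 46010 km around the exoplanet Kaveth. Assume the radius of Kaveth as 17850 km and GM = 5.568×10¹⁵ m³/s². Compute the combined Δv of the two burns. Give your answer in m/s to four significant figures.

r₁ = 17850 + 2017 = 19867 km = 1.9867×10⁷ m.
r₂ = 17850 + 46010 = 63860 km = 6.3860×10⁷ m.
Transfer ellipse a_t = (r₁ + r₂)/2 = 4.186×10⁷ m.
At r₁: circular v_c1 = √(μ/r₁) = 16740 m/s; transfer-periapsis v_p = √[μ(2/r₁ − 1/a_t)] = 20680 m/s.
Δv₁ = v_p − v_c1 = 3936 m/s.
At r₂: circular v_c2 = √(μ/r₂) = 9338 m/s; transfer-apoapsis v_a = √[μ(2/r₂ − 1/a_t)] = 6433 m/s.
Δv₂ = v_c2 − v_a = 2905 m/s.
Total Δv = Δv₁ + Δv₂ = 6841 m/s.

Δv_total ≈ 6841 m/s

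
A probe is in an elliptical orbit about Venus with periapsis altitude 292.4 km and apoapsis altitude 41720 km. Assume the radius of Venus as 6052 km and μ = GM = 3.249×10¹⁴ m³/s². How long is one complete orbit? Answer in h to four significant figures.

T ≈ 13.63 h

r_p = 6052 + 292.4 = 6344.4 km = 6.3444×10⁶ m.
r_a = 6052 + 41720 = 47772 km = 4.7772×10⁷ m.
Semi-major axis a = (r_p + r_a)/2 = (6344.4 + 47772)/2 = 27058 km = 2.706×10⁷ m.
By Kepler's third law T = 2π√(a³/μ) = 2π × 7.809×10³ = 4.906×10⁴ s.
= 13.63 h.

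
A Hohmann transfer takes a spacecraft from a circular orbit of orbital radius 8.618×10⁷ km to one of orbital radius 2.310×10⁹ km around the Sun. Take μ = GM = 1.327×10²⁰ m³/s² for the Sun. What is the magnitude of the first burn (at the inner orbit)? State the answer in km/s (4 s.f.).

r₁ = 8.618×10⁷ km = 8.618×10¹⁰ m.
r₂ = 2.310×10⁹ km = 2.310×10¹² m.
Transfer ellipse a_t = (r₁ + r₂)/2 = 1.198×10¹² m.
At r₁: circular v_c1 = √(μ/r₁) = 39240 m/s; transfer-perihelion v_p = √[μ(2/r₁ − 1/a_t)] = 54490 m/s.
Δv₁ = v_p − v_c1 = 15250 m/s.
= 15.25 km/s.

Δv ≈ 15.25 km/s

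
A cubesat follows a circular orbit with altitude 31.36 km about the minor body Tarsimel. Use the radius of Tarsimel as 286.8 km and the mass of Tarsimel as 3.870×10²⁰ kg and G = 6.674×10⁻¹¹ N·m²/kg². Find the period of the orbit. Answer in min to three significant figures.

μ = GM = 6.674×10⁻¹¹ × 3.870×10²⁰ = 2.583×10¹⁰ m³/s².
r = 286.8 + 31.36 = 318.16 km = 3.1816×10⁵ m.
Kepler's third law: T = 2π√(r³/μ) = 2π√((3.182×10⁵)³ / 2.583×10¹⁰).
r³/μ = 1.247×10⁶ s², so T = 2π × 1.117×10³ = 7.016×10³ s.
Converting: 7.016×10³ s ÷ 60.00 = 116.9 min.

T ≈ 117 min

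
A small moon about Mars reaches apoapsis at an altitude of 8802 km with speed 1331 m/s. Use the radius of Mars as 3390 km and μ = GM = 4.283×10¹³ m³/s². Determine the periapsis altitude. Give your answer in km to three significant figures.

r_a = 3390 + 8802 = 12192 km = 1.219×10⁷ m.
Specific energy ε = v²/2 − μ/r = -2.627×10⁶ J/kg, so a = −μ/(2ε) = 8.151×10⁶ m.
The apsides satisfy r_p + r_a = 2a, so the periapsis radius is 2a − r_a = 4.111×10⁶ m = 4110.7 km.
Periapsis altitude = 4110.7 − 3390 = 720.66 km.

periapsis altitude ≈ 721 km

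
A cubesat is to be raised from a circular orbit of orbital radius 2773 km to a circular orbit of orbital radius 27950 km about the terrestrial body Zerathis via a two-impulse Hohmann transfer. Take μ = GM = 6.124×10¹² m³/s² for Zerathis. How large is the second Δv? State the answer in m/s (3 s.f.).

Δv ≈ 269 m/s

r₁ = 2773 km = 2.773×10⁶ m.
r₂ = 27950 km = 2.795×10⁷ m.
Transfer ellipse a_t = (r₁ + r₂)/2 = 1.536×10⁷ m.
At r₁: circular v_c1 = √(μ/r₁) = 1486 m/s; transfer-periapsis v_p = √[μ(2/r₁ − 1/a_t)] = 2005 m/s.
At r₂: circular v_c2 = √(μ/r₂) = 468.1 m/s; transfer-apoapsis v_a = √[μ(2/r₂ − 1/a_t)] = 198.9 m/s.
Δv₂ = v_c2 − v_a = 269.2 m/s.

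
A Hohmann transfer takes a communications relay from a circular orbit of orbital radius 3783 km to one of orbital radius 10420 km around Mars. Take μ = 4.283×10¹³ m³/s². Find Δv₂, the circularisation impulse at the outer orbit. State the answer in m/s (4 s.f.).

r₁ = 3783 km = 3.783×10⁶ m.
r₂ = 10420 km = 1.042×10⁷ m.
Transfer ellipse a_t = (r₁ + r₂)/2 = 7.102×10⁶ m.
At r₁: circular v_c1 = √(μ/r₁) = 3365 m/s; transfer-periapsis v_p = √[μ(2/r₁ − 1/a_t)] = 4076 m/s.
At r₂: circular v_c2 = √(μ/r₂) = 2027 m/s; transfer-apoapsis v_a = √[μ(2/r₂ − 1/a_t)] = 1480 m/s.
Δv₂ = v_c2 − v_a = 547.7 m/s.

Δv ≈ 547.7 m/s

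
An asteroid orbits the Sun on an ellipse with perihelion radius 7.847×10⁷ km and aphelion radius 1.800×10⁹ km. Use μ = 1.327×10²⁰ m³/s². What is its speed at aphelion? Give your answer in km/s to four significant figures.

Semi-major axis a = (r_p + r_a)/2 = 9.3924×10⁸ km = 9.392×10¹¹ m.
Vis-viva: v² = μ(2/r − 1/a) = 1.327×10²⁰ × (1.111×10⁻¹² − 1.065×10⁻¹²) = 6.159×10⁶ m²/s².
v = 2482 m/s = 2.482 km/s.

v ≈ 2.482 km/s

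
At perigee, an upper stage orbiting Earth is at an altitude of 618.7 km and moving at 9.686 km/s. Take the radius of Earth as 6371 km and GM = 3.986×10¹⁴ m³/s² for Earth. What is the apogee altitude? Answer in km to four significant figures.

r_p = 6371 + 618.7 = 6989.7 km = 6.990×10⁶ m.
Specific energy ε = v²/2 − μ/r = -1.012×10⁷ J/kg, so a = −μ/(2ε) = 1.970×10⁷ m.
The apsides satisfy r_p + r_a = 2a, so the apogee radius is 2a − r_p = 3.241×10⁷ m = 32408 km.
Apogee altitude = 32408 − 6371 = 26037 km.

apogee altitude ≈ 26040 km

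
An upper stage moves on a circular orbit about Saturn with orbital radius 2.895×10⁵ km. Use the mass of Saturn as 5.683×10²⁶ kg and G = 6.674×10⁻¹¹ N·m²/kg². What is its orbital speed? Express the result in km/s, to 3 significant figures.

μ = GM = 6.674×10⁻¹¹ × 5.683×10²⁶ = 3.793×10¹⁶ m³/s².
r = 2.895×10⁵ km = 2.895×10⁸ m.
For a circular orbit v = √(μ/r) = √(3.793×10¹⁶ / 2.895×10⁸) = √(1.310×10⁸) = 11450 m/s.
That is 11.45 km/s.

v ≈ 11.4 km/s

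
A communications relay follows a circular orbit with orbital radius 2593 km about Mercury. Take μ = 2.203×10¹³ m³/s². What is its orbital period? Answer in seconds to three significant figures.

T ≈ 5590 seconds

r = 2593 km = 2.593×10⁶ m.
Kepler's third law: T = 2π√(r³/μ) = 2π√((2.593×10⁶)³ / 2.203×10¹³).
r³/μ = 7.914×10⁵ s², so T = 2π × 8.896×10² = 5.590×10³ s.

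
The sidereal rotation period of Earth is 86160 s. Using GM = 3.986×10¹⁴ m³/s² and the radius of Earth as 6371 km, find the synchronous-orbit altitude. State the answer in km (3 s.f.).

h_sync ≈ 35800 km

A synchronous orbit has period T, so by Kepler's third law a = (μT²/4π²)^(1/3).
μT²/4π² = 3.986×10¹⁴ × (8.616×10⁴)² / 39.48 = 7.495×10²² m³.
a = 4.216×10⁷ m = 42163 km.
Altitude h = a − R = 42163 − 6371 = 35792 km.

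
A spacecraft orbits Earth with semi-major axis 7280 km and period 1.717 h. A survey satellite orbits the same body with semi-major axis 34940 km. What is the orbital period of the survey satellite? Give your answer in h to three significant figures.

Kepler's third law: T² ∝ a³, so T₂ = T₁ (a₂/a₁)^(3/2).
a₂/a₁ = 4.799, (a₂/a₁)^(3/2) = 10.51.
T₂ = 1.717 × 10.51 = 18.05 h.

T₂ ≈ 18.1 h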